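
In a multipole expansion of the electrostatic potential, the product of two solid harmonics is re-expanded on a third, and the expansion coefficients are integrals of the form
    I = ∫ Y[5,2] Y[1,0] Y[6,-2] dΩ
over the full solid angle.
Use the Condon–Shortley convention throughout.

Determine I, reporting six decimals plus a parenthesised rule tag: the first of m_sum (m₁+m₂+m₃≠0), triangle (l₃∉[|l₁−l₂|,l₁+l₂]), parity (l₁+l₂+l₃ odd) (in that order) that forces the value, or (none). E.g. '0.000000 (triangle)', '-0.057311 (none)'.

0.231133 (none)

Rules hold: Σm=0, L=12 even, 4≤6≤6.
N = 11·3·13 = 429
Δ = 0!·10!·2!/13! = 1/858
Racah Σ t=0..0: t=0:+1/14400 = 1/14400
⇒ 3j(5 1 6; 0 0 0)² = 6/143, sgn +1
Racah Σ t=0..0: t=0:+1/30240 = 1/30240
⇒ 3j(5 1 6; 2 0 -2)² = 16/429, sgn +1
4πI² = N·(3j₀)²·(3jₘ)² = 96/143
I = +1·√(0.671329/4π) = 0.23113338
No selection rule forces the value: the integral is nonzero (none).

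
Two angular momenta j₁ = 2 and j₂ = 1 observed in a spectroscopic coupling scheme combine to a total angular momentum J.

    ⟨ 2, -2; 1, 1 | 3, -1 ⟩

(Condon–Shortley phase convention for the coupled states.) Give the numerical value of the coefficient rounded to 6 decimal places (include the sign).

+0.258199

triangle: 0!*4!*2!/7! = 48/5040
(j±m)!: 0!*4!*2!*0!*2!*4! = 2304
prefactor² = (2J+1)*Δ*N² = 768/5
  k=0: +1/(0!*0!*4!*2!*0!*0!) = 1/48
Σ = 1/48  ⇒  CG² = 768/5*(1/48)² = 1/15
CG = +√(1/15) = +0.258199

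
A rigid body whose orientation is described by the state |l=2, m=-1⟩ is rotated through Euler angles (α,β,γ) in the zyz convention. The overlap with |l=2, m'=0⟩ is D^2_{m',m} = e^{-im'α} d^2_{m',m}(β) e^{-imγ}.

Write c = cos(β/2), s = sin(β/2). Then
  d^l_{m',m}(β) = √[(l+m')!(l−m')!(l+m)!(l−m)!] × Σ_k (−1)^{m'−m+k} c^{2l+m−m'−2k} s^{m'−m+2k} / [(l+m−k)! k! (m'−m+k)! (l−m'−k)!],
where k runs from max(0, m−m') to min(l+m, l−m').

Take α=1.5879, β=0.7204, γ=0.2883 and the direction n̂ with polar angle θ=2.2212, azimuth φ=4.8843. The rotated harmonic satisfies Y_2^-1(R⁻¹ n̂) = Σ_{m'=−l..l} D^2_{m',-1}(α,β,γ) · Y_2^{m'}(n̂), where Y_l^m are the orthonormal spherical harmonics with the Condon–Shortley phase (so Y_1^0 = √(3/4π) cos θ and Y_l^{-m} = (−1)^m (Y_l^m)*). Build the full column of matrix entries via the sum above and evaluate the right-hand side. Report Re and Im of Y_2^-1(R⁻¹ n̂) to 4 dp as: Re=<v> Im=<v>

Re=0.1644 Im=-0.0475

Need the full column D^2_{m',-1} for m'=−2..2 at α=1.5879, β=0.7204, γ=0.2883.
cos(β/2)=0.935826, sin(β/2)=0.352461
d^2_{-2,-1}: single k=1 term ⇒ +0.577733;  D = -0.547947-0.183110i
d^2_{-1,-1}: k∈[0..1] ⇒ +0.766975 -0.326389 = +0.440586;  D = -0.132475+0.420198i
d^2_{0,-1}: k∈[0..1] ⇒ -0.707576 +0.100370 = -0.607205;  D = -0.582145-0.172642i
d^2_{1,-1}: k∈[0..1] ⇒ +0.326389 -0.015433 = +0.310956;  D = +0.083300-0.299591i
d^2_{2,-1}: single k=0 term ⇒ -0.081952;  D = +0.079321+0.020600i
Y_2^{m'}(θ=2.2212,φ=4.8843) and Σ D·Y over m':
  (-0.5479-0.1831i)·(-0.2303+0.0825i)  (-0.1325+0.4202i)·(-0.0637-0.3668i)  (-0.5821-0.1726i)·(+0.0315+0.0000i)  (+0.0833-0.2996i)·(+0.0637-0.3668i)  (+0.0793+0.0206i)·(-0.2303-0.0825i)
Y_2^-1(R⁻¹ n̂) = +0.164374-0.047542i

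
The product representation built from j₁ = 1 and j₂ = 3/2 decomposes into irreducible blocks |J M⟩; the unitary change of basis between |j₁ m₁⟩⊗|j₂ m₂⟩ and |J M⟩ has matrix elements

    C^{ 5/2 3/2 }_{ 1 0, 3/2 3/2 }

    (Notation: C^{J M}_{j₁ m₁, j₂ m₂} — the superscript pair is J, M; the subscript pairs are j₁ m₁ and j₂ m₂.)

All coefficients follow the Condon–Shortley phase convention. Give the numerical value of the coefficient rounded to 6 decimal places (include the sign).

+0.632456  (= +√(2/5))

√[6·0!2!3!/6! · 1!1!3!0!4!1!] = √(72/5)
  +(−1)^0/∏(0,0,1,3,1,0)! = 1/6  (running 1/6)
⟨..|..⟩ = √(72/5)·(1/6) = +0.632456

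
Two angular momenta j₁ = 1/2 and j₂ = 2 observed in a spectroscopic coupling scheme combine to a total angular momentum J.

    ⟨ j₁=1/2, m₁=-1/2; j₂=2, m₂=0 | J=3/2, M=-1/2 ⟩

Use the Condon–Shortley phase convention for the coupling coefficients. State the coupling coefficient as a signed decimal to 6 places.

triangle: 1!×0!×3!/5! = 6/120
(j±m)!: 0!×1!×2!×2!×1!×2! = 8
prefactor² = (2J+1)×Δ×N² = 8/5
  k=1: −1/(1!×0!×0!×1!×0!×2!) = -1/2
Σ = -1/2  ⇒  CG² = 8/5×(-1/2)² = 2/5
CG = −√(2/5) = -0.632456

−√(2/5) = -0.632456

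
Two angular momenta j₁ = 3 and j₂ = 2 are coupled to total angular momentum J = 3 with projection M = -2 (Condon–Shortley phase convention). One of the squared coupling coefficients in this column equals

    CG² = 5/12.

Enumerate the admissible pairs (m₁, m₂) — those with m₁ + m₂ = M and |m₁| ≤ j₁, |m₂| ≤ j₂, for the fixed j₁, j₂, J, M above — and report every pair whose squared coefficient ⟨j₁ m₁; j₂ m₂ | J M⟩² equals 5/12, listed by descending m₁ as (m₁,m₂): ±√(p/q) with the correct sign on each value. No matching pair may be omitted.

(-3,1): +√(5/12)

Admissible pairs with m₁+m₂ = M = -2: (-3,1), (-2,0), (-1,-1), (0,-2)
  (m₁,m₂)=(0,-2): CG² = 1/3, CG = +√(1/3)
  (m₁,m₂)=(-1,-1): CG² = 1/4, CG = −√(1/4)
  (m₁,m₂)=(-2,0): CG² = 0/1, CG = 0
  (m₁,m₂)=(-3,1): CG² = 5/12, CG = +√(5/12)   ← matches the target
Pairs with CG² = 5/12: (-3,1): +√(5/12)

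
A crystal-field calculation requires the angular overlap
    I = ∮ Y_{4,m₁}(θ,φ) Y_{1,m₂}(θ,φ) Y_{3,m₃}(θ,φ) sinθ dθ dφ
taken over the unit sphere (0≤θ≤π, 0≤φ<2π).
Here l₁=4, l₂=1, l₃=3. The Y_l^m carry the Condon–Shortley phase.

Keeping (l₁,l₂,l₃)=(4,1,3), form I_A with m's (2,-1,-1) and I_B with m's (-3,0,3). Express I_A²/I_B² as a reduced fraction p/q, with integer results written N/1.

l's match ⇒ only the (l;m) 3-j factors differ between A and B.
A: triangle coeff Δ(4,1,3) = 1/252; Σ_t [0,0]: t=0:+1/96 = 1/96; (3j)²=5/84 [(4 1 3; 2 -1 -1)], sign=+1
B: triangle coeff Δ(4,1,3) = 1/252; Σ_t [1,1]: t=1:−1/720 = -1/720; (3j)²=1/36 [(4 1 3; -3 0 3)], sign=-1
I_A²/I_B² = (5/84)/(1/36) = 15/7

15/7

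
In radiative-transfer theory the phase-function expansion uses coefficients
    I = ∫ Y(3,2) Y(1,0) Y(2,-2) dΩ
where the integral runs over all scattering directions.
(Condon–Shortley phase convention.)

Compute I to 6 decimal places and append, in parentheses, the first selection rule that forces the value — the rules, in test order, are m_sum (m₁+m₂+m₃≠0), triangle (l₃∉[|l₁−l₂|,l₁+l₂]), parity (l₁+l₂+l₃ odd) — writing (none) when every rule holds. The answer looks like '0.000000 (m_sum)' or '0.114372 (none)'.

Rules hold: Σm=0, L=6 even, 2≤2≤4.
N = 7·3·5 = 105
Δ = 2!·4!·0!/7! = 1/105
Racah Σ t=1..1: t=1:−1/4 = -1/4
⇒ 3j(3 1 2; 0 0 0)² = 3/35, sgn -1
Racah Σ t=1..1: t=1:−1/24 = -1/24
⇒ 3j(3 1 2; 2 0 -2)² = 1/21, sgn -1
4πI² = N·(3j₀)²·(3jₘ)² = 3/7
I = +1·√(0.428571/4π) = 0.18467439
No selection rule forces the value: the integral is nonzero (none).

0.184674 (none)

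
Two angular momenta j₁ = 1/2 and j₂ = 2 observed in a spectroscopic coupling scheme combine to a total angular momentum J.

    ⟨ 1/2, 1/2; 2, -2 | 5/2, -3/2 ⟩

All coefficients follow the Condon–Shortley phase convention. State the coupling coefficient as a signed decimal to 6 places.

√[6·0!1!4!/6! · 1!0!0!4!1!4!] = √(576/5)
  +(−1)^0/∏(0,0,0,0,1,4)! = 1/24  (running 1/24)
⟨..|..⟩ = √(576/5)·(1/24) = +0.447214

+√(1/5) ≈ +0.447214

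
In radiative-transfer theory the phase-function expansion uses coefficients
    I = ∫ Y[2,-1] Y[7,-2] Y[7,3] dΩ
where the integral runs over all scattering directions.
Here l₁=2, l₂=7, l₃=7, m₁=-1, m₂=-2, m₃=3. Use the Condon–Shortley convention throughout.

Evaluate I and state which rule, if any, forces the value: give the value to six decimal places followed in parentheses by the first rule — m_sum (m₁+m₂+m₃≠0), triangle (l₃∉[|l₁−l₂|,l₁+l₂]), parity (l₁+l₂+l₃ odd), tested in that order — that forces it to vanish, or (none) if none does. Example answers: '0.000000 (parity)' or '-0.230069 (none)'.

Rules hold: Σm=0, L=16 even, 5≤7≤9.
N = 5·15·15 = 1125
Δ = 2!·2!·12!/17! = 1/185640
Racah Σ t=0..2: t=0:+1/2419200 t=1:−1/518400 t=2:+1/2419200 = -1/907200
⇒ 3j(2 7 7; 0 0 0)² = 56/3315, sgn +1
Racah Σ t=1..2: t=1:−1/1935360 t=2:+1/4354560 = -1/3483648
⇒ 3j(2 7 7; -1 -2 3)² = 125/12376, sgn -1
4πI² = N·(3j₀)²·(3jₘ)² = 9375/48841
I = -1·√(0.191949/4π) = -0.12359145
No selection rule forces the value: the integral is nonzero (none).

-0.123591 (none)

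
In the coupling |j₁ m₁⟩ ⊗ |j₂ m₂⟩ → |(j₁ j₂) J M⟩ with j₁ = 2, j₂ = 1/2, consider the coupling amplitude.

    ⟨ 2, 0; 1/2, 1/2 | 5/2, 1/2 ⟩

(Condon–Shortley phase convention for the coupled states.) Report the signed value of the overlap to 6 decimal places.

+0.774597  (= +√(3/5))

triangle: 0!×4!×1!/6! = 24/720
(j±m)!: 2!×2!×1!×0!×3!×2! = 48
prefactor² = (2J+1)×Δ×N² = 48/5
  k=0: +1/(0!×0!×2!×1!×2!×0!) = 1/4
Σ = 1/4  ⇒  CG² = 48/5×(1/4)² = 3/5
CG = +√(3/5) = +0.774597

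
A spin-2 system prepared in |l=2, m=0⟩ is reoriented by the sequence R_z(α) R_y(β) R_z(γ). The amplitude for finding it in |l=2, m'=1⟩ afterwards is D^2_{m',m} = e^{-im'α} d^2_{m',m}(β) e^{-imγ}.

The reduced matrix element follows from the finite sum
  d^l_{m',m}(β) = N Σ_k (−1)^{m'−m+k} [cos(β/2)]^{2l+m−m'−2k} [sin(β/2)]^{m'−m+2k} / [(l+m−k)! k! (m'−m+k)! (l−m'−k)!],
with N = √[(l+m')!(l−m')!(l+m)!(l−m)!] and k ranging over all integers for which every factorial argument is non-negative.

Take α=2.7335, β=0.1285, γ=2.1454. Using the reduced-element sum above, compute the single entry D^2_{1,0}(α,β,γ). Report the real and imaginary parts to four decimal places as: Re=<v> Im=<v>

Split into d^2_{1,0}(β=0.1285) × two z-phases.
c=cos(0.128500/2)=0.997937, s=sin(0.128500/2)=0.064206; N=√[6·1·2·2]=4.898979
Admissible k: 0..1 (factorial args all ≥0)
  k=0: (−1)^1·4.8990/(2)·0.9979^3·0.0642^1 = -0.156300
  k=1: (−1)^2·4.8990/(2)·0.9979^1·0.0642^3 = +0.000647
d^2_{1,0}(0.1285) = -0.156300 +0.000647 = -0.155653
Attach z-rotation phases: D = e^{-i(1)(2.7335)}·(-0.155653)·e^{-i(0)(2.1454)} = +0.142871+0.061772i

Re=0.1429 Im=0.0618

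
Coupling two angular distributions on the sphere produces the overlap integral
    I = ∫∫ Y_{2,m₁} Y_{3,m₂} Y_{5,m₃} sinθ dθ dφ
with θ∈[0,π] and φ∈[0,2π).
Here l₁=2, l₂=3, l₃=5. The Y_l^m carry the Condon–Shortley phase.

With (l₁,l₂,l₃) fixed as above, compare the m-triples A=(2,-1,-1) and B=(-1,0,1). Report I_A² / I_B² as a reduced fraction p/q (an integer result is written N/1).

Shared (l₁,l₂,l₃)=(2,3,5): N and (l;000)² cancel in I_A²/I_B².
A: Δ = 0!·4!·6!/11! = 1/2310; Racah Σ t=0..0: t=0:+1/1152 = 1/1152; ⇒ 3j(2 3 5; 2 -1 -1)² = 1/154, sgn +1
B: Δ = 0!·4!·6!/11! = 1/2310; Racah Σ t=0..0: t=0:+1/216 = 1/216; ⇒ 3j(2 3 5; -1 0 1)² = 8/231, sgn +1
I_A²/I_B² = (1/154)/(8/231) = 3/16

3/16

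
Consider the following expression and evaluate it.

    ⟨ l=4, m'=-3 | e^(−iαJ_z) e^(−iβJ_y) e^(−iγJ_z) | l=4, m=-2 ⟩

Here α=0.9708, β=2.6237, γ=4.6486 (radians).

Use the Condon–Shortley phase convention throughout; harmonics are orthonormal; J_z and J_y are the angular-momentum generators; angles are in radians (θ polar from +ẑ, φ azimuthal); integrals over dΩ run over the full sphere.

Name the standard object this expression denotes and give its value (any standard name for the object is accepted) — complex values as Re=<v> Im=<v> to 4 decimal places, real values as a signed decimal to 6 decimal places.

Wigner D-matrix element, Re=-0.0102 Im=0.0038

This is a Wigner D-matrix element — the rotation-matrix element ⟨l m'| R(α,β,γ) |l m⟩ in the angular-momentum basis.
D^4_{-3,-2}(0.9708,2.6237,4.6486) = e^{-i·-3·0.9708}·d^4_{-3,-2}(2.6237)·e^{-i·-2·4.6486}. Compute d first:
c=cos(2.623700/2)=0.256062, s=sin(2.623700/2)=0.966660; N=√[1·5040·2·720]=2693.993318
The bounds max(0,m−m')=1 and min(l+m,l−m')=2 give 2 terms
  k=1: (−1)^0·2693.9933/(720)·0.2561^7·0.9667^1 = +0.000261
  k=2: (−1)^1·2693.9933/(240)·0.2561^5·0.9667^3 = -0.011162
d^4_{-3,-2}(2.6237) = +0.000261 -0.011162 = -0.010901
D = (-0.973850+0.227191i)·(-0.010901)·(-0.991873+0.127232i) = -0.010214+0.003807i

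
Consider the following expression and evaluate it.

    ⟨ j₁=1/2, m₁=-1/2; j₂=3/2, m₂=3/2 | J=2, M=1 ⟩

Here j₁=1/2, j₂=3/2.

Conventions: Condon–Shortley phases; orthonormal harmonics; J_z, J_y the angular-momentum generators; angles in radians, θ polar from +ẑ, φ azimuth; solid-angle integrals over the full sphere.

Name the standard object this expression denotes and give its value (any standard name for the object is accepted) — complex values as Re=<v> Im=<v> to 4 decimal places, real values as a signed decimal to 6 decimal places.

This is a Clebsch–Gordan (vector-coupling) coefficient.
√[5·0!1!3!/5! · 0!1!3!0!3!1!] = √(9)
  +(−1)^0/∏(0,0,1,3,0,0)! = 1/6  (running 1/6)
⟨..|..⟩ = √(9)·(1/6) = +0.500000

Clebsch–Gordan coefficient, +√(1/4) ≈ +0.500000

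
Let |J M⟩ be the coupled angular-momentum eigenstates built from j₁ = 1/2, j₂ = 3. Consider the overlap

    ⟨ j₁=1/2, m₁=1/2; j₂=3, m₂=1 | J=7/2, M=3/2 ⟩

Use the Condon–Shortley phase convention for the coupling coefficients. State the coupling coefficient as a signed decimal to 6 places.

+0.845154

triangle: 0!×1!×6!/8! = 720/40320
(j±m)!: 1!×0!×4!×2!×5!×2! = 11520
prefactor² = (2J+1)×Δ×N² = 11520/7
  k=0: +1/(0!×0!×0!×4!×1!×2!) = 1/48
Σ = 1/48  ⇒  CG² = 11520/7×(1/48)² = 5/7
CG = +√(5/7) = +0.845154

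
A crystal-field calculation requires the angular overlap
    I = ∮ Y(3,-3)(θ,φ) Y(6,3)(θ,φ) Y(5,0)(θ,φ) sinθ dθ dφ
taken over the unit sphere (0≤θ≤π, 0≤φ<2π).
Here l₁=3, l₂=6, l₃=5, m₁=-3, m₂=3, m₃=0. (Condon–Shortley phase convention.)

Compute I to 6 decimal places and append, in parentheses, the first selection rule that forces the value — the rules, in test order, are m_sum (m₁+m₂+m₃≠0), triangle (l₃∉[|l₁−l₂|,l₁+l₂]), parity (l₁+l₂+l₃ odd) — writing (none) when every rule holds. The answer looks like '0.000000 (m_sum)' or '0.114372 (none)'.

0.190675 (none)

Checks pass: Σm=0; 14 even; l₃=5∈[3,9].
(2·3+1)(2·6+1)(2·5+1) = 1001
Δ: 4! 2! 8! / 15! → 1/675675
sum: t=1:−1/8640 t=2:+1/2304 t=3:−1/8640 = 7/34560
3j²(3 6 5; 0 0 0) = Δ·Π!·Σ² = 7/429  (sign -1)
sum: t=4:+1/34560 = 1/34560
3j²(3 6 5; -3 3 0) = Δ·Π!·Σ² = 4/143  (sign -1)
combine: 4πI² = 1001·7/429·4/143 = 196/429
take √, sign +1: I = 0.19067531
No selection rule forces the value: the integral is nonzero (none).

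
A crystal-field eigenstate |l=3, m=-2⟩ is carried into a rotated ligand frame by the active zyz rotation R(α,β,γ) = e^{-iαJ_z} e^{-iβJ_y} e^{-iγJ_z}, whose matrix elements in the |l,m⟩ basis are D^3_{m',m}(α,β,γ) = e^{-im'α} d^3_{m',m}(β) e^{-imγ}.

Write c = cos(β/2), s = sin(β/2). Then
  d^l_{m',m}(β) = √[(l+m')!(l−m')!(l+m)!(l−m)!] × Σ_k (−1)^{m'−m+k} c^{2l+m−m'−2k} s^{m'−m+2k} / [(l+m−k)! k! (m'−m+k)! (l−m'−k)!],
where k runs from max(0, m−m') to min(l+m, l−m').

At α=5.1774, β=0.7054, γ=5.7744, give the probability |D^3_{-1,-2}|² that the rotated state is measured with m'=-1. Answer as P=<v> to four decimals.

P=0.3360

D^3_{-1,-2}(5.1774,0.7054,5.7744) = e^{-i·-1·5.1774}·d^3_{-1,-2}(0.7054)·e^{-i·-2·5.7744}. Compute d first:
c=cos(0.705400/2)=0.938443, s=sin(0.705400/2)=0.345433; N=√[2·24·1·120]=75.894664
k: max(0,(-2)−(-1))=0 … min(3+(-2),3−(-1))=1
  k=0: (−1)^1·75.8947/(24)·0.9384^5·0.3454^1 = -0.795068
  k=1: (−1)^2·75.8947/(12)·0.9384^3·0.3454^3 = +0.215449
d^3_{-1,-2}(0.7054) = -0.795068 +0.215449 = -0.579619
|D^3_{-1,-2}|² = |d^3_{-1,-2}(β)|² = (-0.579619)² = 0.335958 (the z-rotation phases have unit modulus)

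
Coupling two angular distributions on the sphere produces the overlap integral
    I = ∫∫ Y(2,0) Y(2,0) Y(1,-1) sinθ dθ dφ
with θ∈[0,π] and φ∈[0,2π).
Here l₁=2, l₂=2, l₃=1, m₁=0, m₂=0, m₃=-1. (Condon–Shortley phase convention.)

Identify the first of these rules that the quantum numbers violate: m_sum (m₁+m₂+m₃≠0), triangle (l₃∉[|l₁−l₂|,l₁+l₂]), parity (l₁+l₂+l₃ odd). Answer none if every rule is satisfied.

m₁+m₂+m₃ = 0 + 0 − 1 = -1  ✗
triangle: |2−2|=0 ≤ l₃=1 ≤ 2+2=4
parity: l₁+l₂+l₃ = 5 is odd

m_sum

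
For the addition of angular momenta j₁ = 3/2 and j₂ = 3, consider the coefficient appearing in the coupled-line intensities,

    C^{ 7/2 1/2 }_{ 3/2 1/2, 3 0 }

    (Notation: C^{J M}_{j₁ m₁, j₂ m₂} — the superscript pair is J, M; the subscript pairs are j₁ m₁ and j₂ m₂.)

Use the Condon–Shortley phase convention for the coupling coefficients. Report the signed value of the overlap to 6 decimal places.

+√(2/21) ≈ +0.308607

j₁+j₂−J=1  J+j₁−j₂=2  J−j₁+j₂=5  j₁+j₂+J+1=9
(j₁±m₁, j₂±m₂, J±M) = (2,1,3,3,4,3)
P² = 384/7
sum k=0..1:
  [0] +1/12 = 1/12
  [1] −1/24 = -1/24
S = 1/24
C² = P²·S² = 2/21 ; C = +0.308607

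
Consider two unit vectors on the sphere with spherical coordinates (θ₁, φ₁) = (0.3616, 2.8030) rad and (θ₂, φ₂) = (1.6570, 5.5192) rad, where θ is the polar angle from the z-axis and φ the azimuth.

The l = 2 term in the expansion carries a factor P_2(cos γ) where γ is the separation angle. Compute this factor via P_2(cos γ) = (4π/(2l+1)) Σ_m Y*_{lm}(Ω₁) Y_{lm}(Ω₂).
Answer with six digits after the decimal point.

Expand P_2 via completeness: Σ_{m} conj(Y_{2,m}) at Ω₁ times Y_{2,m} at Ω₂ —
  m=-2: (0.03768 - 0.03029j) × (0.01641 + 0.38306j) = 0.01222 + 0.01393j  (running Σ = 0.01222 + 0.01393j)
  m=-1: (-0.24112 + 0.08491j) × (-0.04785 - 0.04584j) = 0.01543 + 0.00699j  (running Σ = 0.02765 + 0.02093j)
  m=0: (0.51237 + 0.00000j) × (-0.30838 + 0.00000j) = -0.15800 + 0.00000j  (running Σ = -0.13035 + 0.02093j)
  m=1: (0.24112 + 0.08491j) × (0.04785 - 0.04584j) = 0.01543 - 0.00699j  (running Σ = -0.11492 + 0.01393j)
  m=2: (0.03768 + 0.03029j) × (0.01641 - 0.38306j) = 0.01222 - 0.01393j  (running Σ = -0.10270 + 0.00000j)
Accumulated sum -0.10270 + 0.00000j; after 4π/(2l+1) scaling, -0.25811 + 0.00000j ⇒ P_2 = -0.258107

-0.258107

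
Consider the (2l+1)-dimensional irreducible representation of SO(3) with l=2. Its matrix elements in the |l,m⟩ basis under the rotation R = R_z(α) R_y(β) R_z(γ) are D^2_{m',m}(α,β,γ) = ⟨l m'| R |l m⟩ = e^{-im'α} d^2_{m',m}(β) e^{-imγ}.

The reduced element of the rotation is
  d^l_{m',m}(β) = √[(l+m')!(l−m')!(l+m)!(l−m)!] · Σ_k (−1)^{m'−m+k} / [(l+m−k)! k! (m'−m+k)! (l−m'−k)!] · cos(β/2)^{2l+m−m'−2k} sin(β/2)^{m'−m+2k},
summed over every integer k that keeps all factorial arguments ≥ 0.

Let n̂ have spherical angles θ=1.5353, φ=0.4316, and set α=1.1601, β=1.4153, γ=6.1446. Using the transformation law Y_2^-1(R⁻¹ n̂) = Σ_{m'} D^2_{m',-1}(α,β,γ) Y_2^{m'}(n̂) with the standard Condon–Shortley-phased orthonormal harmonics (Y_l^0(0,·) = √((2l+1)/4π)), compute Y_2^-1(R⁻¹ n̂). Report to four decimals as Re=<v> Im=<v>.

Need the full column D^2_{m',-1} for m'=−2..2 at α=1.1601, β=1.4153, γ=6.1446.
cos(β/2)=0.759892, sin(β/2)=0.650050
d^2_{-2,-1}: single k=1 term ⇒ +0.570468;  D = -0.327185+0.467316i
d^2_{-1,-1}: k∈[0..1] ⇒ +0.333431 -0.732011 = -0.398580;  D = -0.208088-0.339949i
d^2_{0,-1}: k∈[0..1] ⇒ -0.698678 +0.511290 = -0.187388;  D = -0.185592+0.025886i
d^2_{1,-1}: k∈[0..1] ⇒ +0.732011 -0.178561 = +0.553450;  D = +0.148748-0.533087i
d^2_{2,-1}: single k=0 term ⇒ -0.417466;  D = +0.323872+0.263410i
Y_2^{m'}(θ=1.5353,φ=0.4316) and Σ D·Y over m':
  (-0.3272+0.4673i)·(+0.2508-0.2932i)  (-0.2081-0.3399i)·(+0.0249-0.0115i)  (-0.1856+0.0259i)·(-0.3142+0.0000i)  (+0.1487-0.5331i)·(-0.0249-0.0115i)  (+0.3239+0.2634i)·(+0.2508+0.2932i)
Y_2^-1(R⁻¹ n̂) = +0.098374+0.371465i

Re=0.0984 Im=0.3715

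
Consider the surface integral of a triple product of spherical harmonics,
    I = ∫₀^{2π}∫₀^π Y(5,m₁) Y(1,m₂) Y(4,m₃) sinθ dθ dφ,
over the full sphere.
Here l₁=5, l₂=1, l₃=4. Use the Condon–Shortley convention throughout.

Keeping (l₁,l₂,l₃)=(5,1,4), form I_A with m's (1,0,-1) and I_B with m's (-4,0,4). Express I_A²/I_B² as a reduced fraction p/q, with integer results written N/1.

Shared (l₁,l₂,l₃)=(5,1,4): N and (l;000)² cancel in I_A²/I_B².
A: Δ = 2!·8!·0!/11! = 1/495; Racah Σ t=1..1: t=1:−1/720 = -1/720; ⇒ 3j(5 1 4; 1 0 -1)² = 8/165, sgn +1
B: Δ = 2!·8!·0!/11! = 1/495; Racah Σ t=1..1: t=1:−1/40320 = -1/40320; ⇒ 3j(5 1 4; -4 0 4)² = 1/55, sgn -1
I_A²/I_B² = (8/165)/(1/55) = 8/3

8/3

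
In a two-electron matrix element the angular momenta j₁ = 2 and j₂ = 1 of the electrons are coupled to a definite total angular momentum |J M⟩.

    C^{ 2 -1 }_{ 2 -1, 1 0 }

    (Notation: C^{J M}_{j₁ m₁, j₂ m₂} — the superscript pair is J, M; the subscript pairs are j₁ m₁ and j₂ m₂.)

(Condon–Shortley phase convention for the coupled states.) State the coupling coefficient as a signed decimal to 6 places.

−√(1/6) ≈ -0.408248

triangle: 1!×3!×1!/6! = 6/720
(j±m)!: 1!×3!×1!×1!×1!×3! = 36
prefactor² = (2J+1)×Δ×N² = 3/2
  k=0: +1/(0!×1!×3!×1!×0!×0!) = 1/6
  k=1: −1/(1!×0!×2!×0!×1!×1!) = -1/2
Σ = -1/3  ⇒  CG² = 3/2×(-1/3)² = 1/6
CG = −√(1/6) = -0.408248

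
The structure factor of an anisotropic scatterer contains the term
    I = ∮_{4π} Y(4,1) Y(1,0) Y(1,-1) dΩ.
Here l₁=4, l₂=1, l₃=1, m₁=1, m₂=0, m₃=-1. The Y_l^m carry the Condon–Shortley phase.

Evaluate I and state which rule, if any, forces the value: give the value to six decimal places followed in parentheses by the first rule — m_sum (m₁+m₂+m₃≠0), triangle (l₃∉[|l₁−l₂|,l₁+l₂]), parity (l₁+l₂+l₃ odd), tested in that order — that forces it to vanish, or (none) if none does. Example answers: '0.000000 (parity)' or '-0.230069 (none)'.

triangle: need 3≤l₃≤5, have 1; I=0

0.000000 (triangle)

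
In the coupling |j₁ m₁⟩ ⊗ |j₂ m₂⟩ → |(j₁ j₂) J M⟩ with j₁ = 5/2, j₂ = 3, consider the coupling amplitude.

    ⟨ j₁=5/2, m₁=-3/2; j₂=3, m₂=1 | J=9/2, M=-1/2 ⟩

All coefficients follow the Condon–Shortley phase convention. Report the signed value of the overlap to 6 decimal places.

−√(35/99) ≈ -0.594588

j₁+j₂−J=1  J+j₁−j₂=4  J−j₁+j₂=5  j₁+j₂+J+1=11
(j₁±m₁, j₂±m₂, J±M) = (1,4,4,2,4,5)
P² = 184320/77
sum k=0..1:
  [0] +1/576 = 1/576
  [1] −1/72 = -1/72
S = -7/576
C² = P²·S² = 35/99 ; C = -0.594588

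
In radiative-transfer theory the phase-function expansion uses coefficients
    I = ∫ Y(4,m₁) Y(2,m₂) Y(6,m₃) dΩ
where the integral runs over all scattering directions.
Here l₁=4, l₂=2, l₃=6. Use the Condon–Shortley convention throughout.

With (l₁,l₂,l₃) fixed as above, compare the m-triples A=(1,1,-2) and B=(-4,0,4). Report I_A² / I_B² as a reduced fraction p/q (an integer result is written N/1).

Same 4,2,6: normalisation and zero-m 3j drop out of the ratio.
A: Δ: 0! 8! 4! / 13! → 1/6435; sum: t=0:+1/4320 = 1/4320; 3j²(4 2 6; 1 1 -2) = Δ·Π!·Σ² = 224/6435  (sign +1)
B: Δ: 0! 8! 4! / 13! → 1/6435; sum: t=0:+1/161280 = 1/161280; 3j²(4 2 6; -4 0 4) = Δ·Π!·Σ² = 1/143  (sign +1)
I_A²/I_B² = (224/6435)/(1/143) = 224/45

224/45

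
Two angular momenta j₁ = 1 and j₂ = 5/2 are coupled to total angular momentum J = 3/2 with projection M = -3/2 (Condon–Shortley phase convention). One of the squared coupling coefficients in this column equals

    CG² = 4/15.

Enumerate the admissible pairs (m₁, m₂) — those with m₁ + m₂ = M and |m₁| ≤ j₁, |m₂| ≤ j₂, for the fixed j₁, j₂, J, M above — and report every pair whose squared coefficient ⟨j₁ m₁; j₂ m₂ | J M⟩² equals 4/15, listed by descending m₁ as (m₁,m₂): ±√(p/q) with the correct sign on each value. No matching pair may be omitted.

Admissible pairs with m₁+m₂ = M = -3/2: (-1,-1/2), (0,-3/2), (1,-5/2)
  (m₁,m₂)=(1,-5/2): CG² = 2/3, CG = +√(2/3)
  (m₁,m₂)=(0,-3/2): CG² = 4/15, CG = −√(4/15)   ← matches the target
  (m₁,m₂)=(-1,-1/2): CG² = 1/15, CG = +√(1/15)
Pairs with CG² = 4/15: (0,-3/2): −√(4/15)

(0,-3/2): −√(4/15)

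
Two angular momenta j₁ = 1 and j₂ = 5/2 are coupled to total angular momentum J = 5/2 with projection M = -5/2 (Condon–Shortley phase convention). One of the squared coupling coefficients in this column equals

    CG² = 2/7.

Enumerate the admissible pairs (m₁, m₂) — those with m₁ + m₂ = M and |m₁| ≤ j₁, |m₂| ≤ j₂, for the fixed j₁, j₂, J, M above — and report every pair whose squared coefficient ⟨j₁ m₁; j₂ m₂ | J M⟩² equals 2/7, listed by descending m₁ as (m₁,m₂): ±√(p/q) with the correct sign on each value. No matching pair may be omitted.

Admissible pairs with m₁+m₂ = M = -5/2: (-1,-3/2), (0,-5/2)
  (m₁,m₂)=(0,-5/2): CG² = 5/7, CG = +√(5/7)
  (m₁,m₂)=(-1,-3/2): CG² = 2/7, CG = −√(2/7)   ← matches the target
Pairs with CG² = 2/7: (-1,-3/2): −√(2/7)

(-1,-3/2): −√(2/7)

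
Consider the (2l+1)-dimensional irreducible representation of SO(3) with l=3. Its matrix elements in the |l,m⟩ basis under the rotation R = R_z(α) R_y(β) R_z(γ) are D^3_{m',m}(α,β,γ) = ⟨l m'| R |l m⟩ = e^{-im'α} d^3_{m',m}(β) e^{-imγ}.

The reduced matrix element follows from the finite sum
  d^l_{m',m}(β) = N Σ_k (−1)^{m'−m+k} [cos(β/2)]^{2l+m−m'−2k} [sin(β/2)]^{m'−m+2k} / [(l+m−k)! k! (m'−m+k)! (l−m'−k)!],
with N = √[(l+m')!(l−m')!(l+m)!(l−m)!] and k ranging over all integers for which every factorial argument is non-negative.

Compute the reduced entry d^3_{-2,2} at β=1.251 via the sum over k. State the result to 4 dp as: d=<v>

d^3_{-2,2}(β=1.2510) via the finite sum:
With c≡cos(β/2)=0.810670 and s≡sin(β/2)=0.585503, N=[1·120·120·1]^{1/2}=120.000000
Admissible k: 4..5 (factorial args all ≥0)
  k=4: (−1)^0·120.0000/(24)·0.8107^2·0.5855^4 = +0.386166
  k=5: (−1)^1·120.0000/(120)·0.8107^0·0.5855^6 = -0.040288
d^3_{-2,2}(1.2510) = +0.386166 -0.040288 = +0.345878

d=0.3459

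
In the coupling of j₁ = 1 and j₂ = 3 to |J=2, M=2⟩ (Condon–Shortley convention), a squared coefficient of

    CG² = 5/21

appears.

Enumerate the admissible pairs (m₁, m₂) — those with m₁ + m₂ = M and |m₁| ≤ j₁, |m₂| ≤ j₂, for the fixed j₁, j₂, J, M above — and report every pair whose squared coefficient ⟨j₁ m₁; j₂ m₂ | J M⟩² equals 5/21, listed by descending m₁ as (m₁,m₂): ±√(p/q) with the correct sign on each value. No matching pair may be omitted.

Admissible pairs with m₁+m₂ = M = 2: (-1,3), (0,2), (1,1)
  (m₁,m₂)=(1,1): CG² = 1/21, CG = +√(1/21)
  (m₁,m₂)=(0,2): CG² = 5/21, CG = −√(5/21)   ← matches the target
  (m₁,m₂)=(-1,3): CG² = 5/7, CG = +√(5/7)
Pairs with CG² = 5/21: (0,2): −√(5/21)

(0,2): −√(5/21)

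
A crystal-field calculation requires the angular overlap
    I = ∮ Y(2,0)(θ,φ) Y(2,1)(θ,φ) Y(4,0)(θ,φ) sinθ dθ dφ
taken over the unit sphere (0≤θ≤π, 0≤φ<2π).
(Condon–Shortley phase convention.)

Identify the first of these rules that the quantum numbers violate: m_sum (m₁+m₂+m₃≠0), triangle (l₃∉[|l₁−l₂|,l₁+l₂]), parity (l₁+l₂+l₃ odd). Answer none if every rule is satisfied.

m₁+m₂+m₃ = 0 + 1 + 0 = 1  ✗
triangle: |2−2|=0 ≤ l₃=4 ≤ 2+2=4
parity: l₁+l₂+l₃ = 8 is even

m_sum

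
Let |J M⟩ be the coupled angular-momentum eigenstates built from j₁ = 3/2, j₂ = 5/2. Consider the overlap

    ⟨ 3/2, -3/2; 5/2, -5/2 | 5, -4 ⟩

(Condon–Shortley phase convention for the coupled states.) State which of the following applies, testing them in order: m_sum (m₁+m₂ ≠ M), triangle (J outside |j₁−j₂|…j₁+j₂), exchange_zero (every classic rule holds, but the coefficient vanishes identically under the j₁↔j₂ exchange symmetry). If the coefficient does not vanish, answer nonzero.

triangle

m-sum: m₁+m₂ = -3/2+(-5/2) = -4, M = -4  ✓
triangle: need |j₁−j₂| ≤ J ≤ j₁+j₂, i.e. J ∈ [1, 4]; J = 5 is outside ✗ ⇒ coefficient is 0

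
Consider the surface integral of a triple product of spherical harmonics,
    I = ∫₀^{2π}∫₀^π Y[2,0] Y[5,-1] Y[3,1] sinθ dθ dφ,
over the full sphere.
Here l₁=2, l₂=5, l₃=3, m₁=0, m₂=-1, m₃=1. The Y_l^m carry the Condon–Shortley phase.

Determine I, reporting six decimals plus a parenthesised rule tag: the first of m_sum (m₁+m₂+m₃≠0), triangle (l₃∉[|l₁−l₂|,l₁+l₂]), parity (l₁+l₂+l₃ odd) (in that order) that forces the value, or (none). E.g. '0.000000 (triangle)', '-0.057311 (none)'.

-0.227318 (none)

Rules hold: Σm=0, L=10 even, 3≤3≤7.
N = 5·11·7 = 385
Δ = 4!·0!·6!/11! = 1/2310
Racah Σ t=2..2: t=2:+1/144 = 1/144
⇒ 3j(2 5 3; 0 0 0)² = 10/231, sgn -1
Racah Σ t=2..2: t=2:+1/192 = 1/192
⇒ 3j(2 5 3; 0 -1 1)² = 3/77, sgn +1
4πI² = N·(3j₀)²·(3jₘ)² = 50/77
I = -1·√(0.649351/4π) = -0.22731846
No selection rule forces the value: the integral is nonzero (none).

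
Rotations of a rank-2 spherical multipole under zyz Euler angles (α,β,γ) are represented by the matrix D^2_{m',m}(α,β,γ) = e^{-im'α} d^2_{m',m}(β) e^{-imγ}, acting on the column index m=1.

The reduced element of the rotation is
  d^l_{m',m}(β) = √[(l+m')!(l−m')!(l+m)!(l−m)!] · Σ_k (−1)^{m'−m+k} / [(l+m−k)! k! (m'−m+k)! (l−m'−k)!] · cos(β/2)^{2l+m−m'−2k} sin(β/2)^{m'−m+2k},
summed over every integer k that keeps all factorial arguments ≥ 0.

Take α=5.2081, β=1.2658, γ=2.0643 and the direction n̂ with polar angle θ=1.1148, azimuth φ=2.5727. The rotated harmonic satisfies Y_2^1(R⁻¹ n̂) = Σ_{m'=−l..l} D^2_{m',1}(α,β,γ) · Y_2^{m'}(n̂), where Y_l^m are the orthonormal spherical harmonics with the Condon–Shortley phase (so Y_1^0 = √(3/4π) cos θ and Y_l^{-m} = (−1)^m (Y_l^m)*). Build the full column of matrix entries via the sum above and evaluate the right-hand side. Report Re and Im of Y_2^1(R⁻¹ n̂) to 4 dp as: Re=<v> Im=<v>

Need the full column D^2_{m',1} for m'=−2..2 at α=5.2081, β=1.2658, γ=2.0643.
cos(β/2)=0.806316, sin(β/2)=0.591486
d^2_{-2,1}: single k=3 term ⇒ +0.333709;  D = -0.159378+0.293189i
d^2_{-1,1}: k∈[2..3] ⇒ +0.682370 -0.122399 = +0.559971;  D = -0.559970-0.001236i
d^2_{0,1}: k∈[1..2] ⇒ +0.759513 -0.408708 = +0.350805;  D = -0.166181-0.308946i
d^2_{1,1}: k∈[0..1] ⇒ +0.422688 -0.682370 = -0.259681;  D = -0.142655+0.216988i
d^2_{2,1}: single k=0 term ⇒ -0.620139;  D = -0.617854-0.053186i
Y_2^{m'}(θ=1.1148,φ=2.5727) and Σ D·Y over m':
  (-0.1594+0.2932i)·(+0.1307+0.2826i)  (-0.5600-0.0012i)·(-0.2573-0.1645i)  (-0.1662-0.3089i)·(-0.1319+0.0000i)  (-0.1427+0.2170i)·(+0.2573-0.1645i)  (-0.6179-0.0532i)·(+0.1307-0.2826i)
Y_2^1(R⁻¹ n̂) = -0.034636+0.373456i

Re=-0.0346 Im=0.3735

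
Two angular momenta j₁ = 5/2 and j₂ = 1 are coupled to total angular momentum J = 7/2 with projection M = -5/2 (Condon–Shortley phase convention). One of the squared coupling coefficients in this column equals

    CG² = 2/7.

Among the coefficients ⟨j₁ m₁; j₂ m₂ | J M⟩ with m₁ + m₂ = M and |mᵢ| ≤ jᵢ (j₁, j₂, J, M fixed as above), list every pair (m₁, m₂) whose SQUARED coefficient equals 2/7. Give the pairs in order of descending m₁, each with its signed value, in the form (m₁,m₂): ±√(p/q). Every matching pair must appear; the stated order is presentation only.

(-5/2,0): +√(2/7)

Admissible pairs with m₁+m₂ = M = -5/2: (-5/2,0), (-3/2,-1)
  (m₁,m₂)=(-3/2,-1): CG² = 5/7, CG = +√(5/7)
  (m₁,m₂)=(-5/2,0): CG² = 2/7, CG = +√(2/7)   ← matches the target
Pairs with CG² = 2/7: (-5/2,0): +√(2/7)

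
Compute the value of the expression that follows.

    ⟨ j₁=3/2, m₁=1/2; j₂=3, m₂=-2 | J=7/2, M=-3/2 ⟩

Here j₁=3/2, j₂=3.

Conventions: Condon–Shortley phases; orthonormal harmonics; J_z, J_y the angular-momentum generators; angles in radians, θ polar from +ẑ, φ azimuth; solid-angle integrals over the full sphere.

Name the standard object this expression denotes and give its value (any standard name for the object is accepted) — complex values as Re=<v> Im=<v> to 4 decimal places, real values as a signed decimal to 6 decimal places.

Clebsch–Gordan coefficient, +√(3/7) ≈ +0.654654

This is a Clebsch–Gordan (vector-coupling) coefficient.
triangle: 1!*2!*5!/9! = 240/362880
(j±m)!: 2!*1!*1!*5!*2!*5! = 57600
prefactor² = (2J+1)*Δ*N² = 6400/21
  k=0: +1/(0!*1!*1!*1!*1!*4!) = 1/24
  k=1: −1/(1!*0!*0!*0!*2!*5!) = -1/240
Σ = 3/80  ⇒  CG² = 6400/21*(3/80)² = 3/7
CG = +√(3/7) = +0.654654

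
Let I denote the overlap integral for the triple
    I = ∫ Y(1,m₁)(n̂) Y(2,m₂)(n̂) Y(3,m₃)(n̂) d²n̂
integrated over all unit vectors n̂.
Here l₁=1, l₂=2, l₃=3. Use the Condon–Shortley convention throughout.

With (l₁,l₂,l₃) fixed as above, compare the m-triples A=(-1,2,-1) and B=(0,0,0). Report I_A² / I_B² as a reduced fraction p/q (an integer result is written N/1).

1/9

l's match ⇒ only the (l;m) 3-j factors differ between A and B.
A: triangle coeff Δ(1,2,3) = 1/105; Σ_t [0,0]: t=0:+1/48 = 1/48; (3j)²=1/105 [(1 2 3; -1 2 -1)], sign=+1
B: triangle coeff Δ(1,2,3) = 1/105; Σ_t [0,0]: t=0:+1/4 = 1/4; (3j)²=3/35 [(1 2 3; 0 0 0)], sign=-1
I_A²/I_B² = (1/105)/(3/35) = 1/9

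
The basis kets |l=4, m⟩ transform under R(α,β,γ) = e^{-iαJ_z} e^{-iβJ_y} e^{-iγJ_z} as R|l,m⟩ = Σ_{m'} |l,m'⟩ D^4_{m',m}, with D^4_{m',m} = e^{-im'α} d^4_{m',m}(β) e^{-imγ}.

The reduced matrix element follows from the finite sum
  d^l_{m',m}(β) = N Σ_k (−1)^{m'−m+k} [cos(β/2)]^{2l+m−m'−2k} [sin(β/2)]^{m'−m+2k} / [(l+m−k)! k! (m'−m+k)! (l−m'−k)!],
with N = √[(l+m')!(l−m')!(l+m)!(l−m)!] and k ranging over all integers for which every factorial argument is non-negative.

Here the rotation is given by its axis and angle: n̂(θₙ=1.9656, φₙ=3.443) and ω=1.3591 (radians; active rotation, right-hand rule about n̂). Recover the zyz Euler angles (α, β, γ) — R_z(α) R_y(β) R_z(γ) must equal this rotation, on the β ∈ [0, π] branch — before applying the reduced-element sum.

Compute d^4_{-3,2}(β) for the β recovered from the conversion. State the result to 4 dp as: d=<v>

d=0.3311

Axis–angle → zyz. n̂ = (sinθₙcosφₙ, sinθₙsinφₙ, cosθₙ) = (-0.881460, -0.274027, -0.384627), ω = 1.3591.
R = I cosω + sinω [n̂]ₓ + (1−cosω) n̂n̂ᵀ gives
  R = [+0.823834, +0.566832, -0.000114; -0.185249, +0.269432, +0.945034; +0.535706, -0.778530, +0.326972]
β = atan2(√(R₁₃²+R₂₃²), R₃₃) = 1.237699; α = atan2(R₂₃, R₁₃) mod 2π = 1.570917; γ = atan2(R₃₂, −R₃₁) mod 2π = 4.109695
d^4_{-3,2}(β=1.2377) via the finite sum:
c=cos(1.237699/2)=0.814547, s=sin(1.237699/2)=0.580098; N=√[1·5040·720·2]=2693.993318
k: max(0,(2)−(-3))=5 … min(4+(2),4−(-3))=6
  k=5: (−1)^0·2693.9933/(240)·0.8145^3·0.5801^5 = +0.398511
  k=6: (−1)^1·2693.9933/(720)·0.8145^1·0.5801^7 = -0.067374
d^4_{-3,2}(1.2377) = +0.398511 -0.067374 = +0.331138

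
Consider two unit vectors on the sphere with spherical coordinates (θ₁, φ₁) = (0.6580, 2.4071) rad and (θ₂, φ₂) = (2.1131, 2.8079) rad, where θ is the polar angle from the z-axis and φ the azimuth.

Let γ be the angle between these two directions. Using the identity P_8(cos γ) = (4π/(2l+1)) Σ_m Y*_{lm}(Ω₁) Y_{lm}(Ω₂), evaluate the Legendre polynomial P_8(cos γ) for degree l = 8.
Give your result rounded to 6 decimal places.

Addition theorem: P_8(cos γ) = (4π/17) Σ_m Y*_{lm}(Ω₁) Y_{lm}(Ω₂), m = −8…8:
  [-8]  conj(Y_{8,-8})(Ω₁) = 0.00926 + 0.00399j ; Y_{8,-8}(Ω₂) = -0.13298 + 0.06789j ; Δ = -0.00150 + 0.00010j
  [-7]  conj(Y_{8,-7})(Ω₁) = -0.02171 - 0.04745j ; Y_{8,-7}(Ω₂) = -0.24923 + 0.25959j ; Δ = 0.01773 + 0.00619j
  [-6]  conj(Y_{8,-6})(Ω₁) = -0.04967 + 0.15754j ; Y_{8,-6}(Ω₂) = -0.18615 + 0.40444j ; Δ = -0.05447 - 0.04942j
  [-5]  conj(Y_{8,-5})(Ω₁) = 0.30324 - 0.17803j ; Y_{8,-5}(Ω₂) = -0.01878 + 0.19169j ; Δ = 0.02843 + 0.06147j
  [-4]  conj(Y_{8,-4})(Ω₁) = -0.47249 - 0.09756j ; Y_{8,-4}(Ω₂) = -0.05593 - 0.23255j ; Δ = 0.00374 + 0.11534j
  [-3]  conj(Y_{8,-3})(Ω₁) = 0.18764 + 0.25591j ; Y_{8,-3}(Ω₂) = -0.17701 - 0.27633j ; Δ = 0.03750 - 0.09715j
  [-2]  conj(Y_{8,-2})(Ω₁) = -0.01594 + 0.15597j ; Y_{8,-2}(Ω₂) = 0.06442 + 0.05076j ; Δ = -0.00894 + 0.00924j
  [-1]  conj(Y_{8,-1})(Ω₁) = 0.30066 - 0.27151j ; Y_{8,-1}(Ω₂) = 0.32339 + 0.11211j ; Δ = 0.12767 - 0.05410j
  [+0]  conj(Y_{8,0})(Ω₁) = 0.03105 + 0.00000j ; Y_{8,0}(Ω₂) = -0.03226 + 0.00000j ; Δ = -0.00100 + 0.00000j
  [+1]  conj(Y_{8,1})(Ω₁) = -0.30066 - 0.27151j ; Y_{8,1}(Ω₂) = -0.32339 + 0.11211j ; Δ = 0.12767 + 0.05410j
  [+2]  conj(Y_{8,2})(Ω₁) = -0.01594 - 0.15597j ; Y_{8,2}(Ω₂) = 0.06442 - 0.05076j ; Δ = -0.00894 - 0.00924j
  [+3]  conj(Y_{8,3})(Ω₁) = -0.18764 + 0.25591j ; Y_{8,3}(Ω₂) = 0.17701 - 0.27633j ; Δ = 0.03750 + 0.09715j
  [+4]  conj(Y_{8,4})(Ω₁) = -0.47249 + 0.09756j ; Y_{8,4}(Ω₂) = -0.05593 + 0.23255j ; Δ = 0.00374 - 0.11534j
  [+5]  conj(Y_{8,5})(Ω₁) = -0.30324 - 0.17803j ; Y_{8,5}(Ω₂) = 0.01878 + 0.19169j ; Δ = 0.02843 - 0.06147j
  [+6]  conj(Y_{8,6})(Ω₁) = -0.04967 - 0.15754j ; Y_{8,6}(Ω₂) = -0.18615 - 0.40444j ; Δ = -0.05447 + 0.04942j
  [+7]  conj(Y_{8,7})(Ω₁) = 0.02171 - 0.04745j ; Y_{8,7}(Ω₂) = 0.24923 + 0.25959j ; Δ = 0.01773 - 0.00619j
  [+8]  conj(Y_{8,8})(Ω₁) = 0.00926 - 0.00399j ; Y_{8,8}(Ω₂) = -0.13298 - 0.06789j ; Δ = -0.00150 - 0.00010j
Accumulated sum 0.29930 + 0.00000j; after 4π/(2l+1) scaling, 0.22124 + 0.00000j ⇒ P_8 = 0.221241

0.221241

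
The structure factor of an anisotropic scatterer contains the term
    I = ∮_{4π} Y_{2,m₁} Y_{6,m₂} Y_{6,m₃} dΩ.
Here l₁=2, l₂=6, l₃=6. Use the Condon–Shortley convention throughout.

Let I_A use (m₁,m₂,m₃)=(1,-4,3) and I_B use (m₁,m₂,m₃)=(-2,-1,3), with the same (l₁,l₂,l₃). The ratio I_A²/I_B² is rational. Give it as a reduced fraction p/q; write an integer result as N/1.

49/48

Same 2,6,6: normalisation and zero-m 3j drop out of the ratio.
A: Δ: 2! 2! 10! / 15! → 1/90090; sum: t=0:+1/161280 t=1:−1/725760 = 1/207360; 3j²(2 6 6; 1 -4 3) = Δ·Π!·Σ² = 7/286  (sign -1)
B: Δ: 2! 2! 10! / 15! → 1/90090; sum: t=2:+1/120960 = 1/120960; 3j²(2 6 6; -2 -1 3) = Δ·Π!·Σ² = 24/1001  (sign -1)
I_A²/I_B² = (7/286)/(24/1001) = 49/48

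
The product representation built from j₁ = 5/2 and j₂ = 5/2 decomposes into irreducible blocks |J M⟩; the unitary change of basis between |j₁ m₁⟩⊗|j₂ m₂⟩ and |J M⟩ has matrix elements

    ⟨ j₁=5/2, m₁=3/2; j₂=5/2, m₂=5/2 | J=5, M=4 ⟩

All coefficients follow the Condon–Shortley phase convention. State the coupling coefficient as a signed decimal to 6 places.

triangle: 0!·5!·5!/11! = 14400/39916800
(j±m)!: 4!·1!·5!·0!·9!·1! = 1045094400
prefactor² = (2J+1)·Δ·N² = 4147200
  k=0: +1/(0!·0!·1!·5!·4!·0!) = 1/2880
Σ = 1/2880  ⇒  CG² = 4147200·(1/2880)² = 1/2
CG = +√(1/2) = +0.707107

+√(1/2) = +0.707107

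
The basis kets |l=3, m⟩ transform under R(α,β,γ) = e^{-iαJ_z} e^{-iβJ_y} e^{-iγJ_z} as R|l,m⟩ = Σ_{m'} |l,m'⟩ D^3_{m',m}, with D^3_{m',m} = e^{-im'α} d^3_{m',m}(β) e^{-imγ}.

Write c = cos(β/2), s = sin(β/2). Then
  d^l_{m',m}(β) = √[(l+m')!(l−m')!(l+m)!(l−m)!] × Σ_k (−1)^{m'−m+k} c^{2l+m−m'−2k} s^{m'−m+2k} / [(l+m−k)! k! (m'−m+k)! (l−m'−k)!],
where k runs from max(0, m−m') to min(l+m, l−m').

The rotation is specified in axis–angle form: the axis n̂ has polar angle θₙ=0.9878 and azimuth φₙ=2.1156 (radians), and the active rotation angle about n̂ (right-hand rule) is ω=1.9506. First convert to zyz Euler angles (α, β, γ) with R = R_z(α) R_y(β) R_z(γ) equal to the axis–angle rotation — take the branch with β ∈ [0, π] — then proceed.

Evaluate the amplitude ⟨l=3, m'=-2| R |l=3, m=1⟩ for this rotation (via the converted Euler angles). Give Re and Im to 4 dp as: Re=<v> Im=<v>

Re=-0.2904 Im=0.3142

Axis–angle → zyz. n̂ = (sinθₙcosφₙ, sinθₙsinφₙ, cosθₙ) = (-0.432644, +0.713960, +0.550528), ω = 1.9506.
R = I cosω + sinω [n̂]ₓ + (1−cosω) n̂n̂ᵀ gives
  R = [-0.114162, -0.934704, +0.336595; +0.087888, +0.327980, +0.940588; -0.989567, +0.136962, +0.044706]
β = atan2(√(R₁₃²+R₂₃²), R₃₃) = 1.526075; α = atan2(R₂₃, R₁₃) mod 2π = 1.227140; γ = atan2(R₃₂, −R₃₁) mod 2π = 0.137533
Split into d^3_{-2,1}(β=1.5261) × two z-phases.
c=cos(1.526075/2)=0.722740, s=sin(1.526075/2)=0.691120; N=√[1·120·24·2]=75.894664
Admissible k: 3..4 (factorial args all ≥0)
  k=3: (−1)^0·75.8947/(12)·0.7227^3·0.6911^3 = +0.788200
  k=4: (−1)^1·75.8947/(24)·0.7227^1·0.6911^5 = -0.360371
d^3_{-2,1}(1.5261) = +0.788200 -0.360371 = +0.427830
D = (-0.772954+0.634462i)·(+0.427830)·(+0.990557-0.137099i) = -0.290356+0.314217i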